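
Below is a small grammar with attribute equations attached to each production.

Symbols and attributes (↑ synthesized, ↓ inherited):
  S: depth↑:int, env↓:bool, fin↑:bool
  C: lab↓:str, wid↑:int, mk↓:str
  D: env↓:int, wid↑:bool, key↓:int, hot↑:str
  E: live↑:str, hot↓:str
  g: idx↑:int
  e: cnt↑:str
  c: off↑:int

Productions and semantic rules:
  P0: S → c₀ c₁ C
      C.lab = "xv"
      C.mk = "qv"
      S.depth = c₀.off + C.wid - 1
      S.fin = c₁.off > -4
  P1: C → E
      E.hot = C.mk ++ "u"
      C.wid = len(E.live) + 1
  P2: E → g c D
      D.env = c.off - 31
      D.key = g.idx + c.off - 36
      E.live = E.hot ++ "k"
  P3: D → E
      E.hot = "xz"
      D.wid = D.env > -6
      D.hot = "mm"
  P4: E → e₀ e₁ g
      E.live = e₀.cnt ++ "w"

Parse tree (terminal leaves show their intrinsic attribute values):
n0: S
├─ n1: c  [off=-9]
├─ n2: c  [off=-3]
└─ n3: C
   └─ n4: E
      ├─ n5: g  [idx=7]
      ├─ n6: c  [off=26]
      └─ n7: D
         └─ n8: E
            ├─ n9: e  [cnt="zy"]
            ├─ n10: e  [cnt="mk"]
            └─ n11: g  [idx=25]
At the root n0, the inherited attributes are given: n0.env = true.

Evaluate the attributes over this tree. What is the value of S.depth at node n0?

-5

1. n0.env = true  [given at root]
2. n1.off = -9  [terminal]
3. n2.off = -3  [terminal]
4. n3.lab = "xv"  ["xv"]
5. n3.mk = "qv"  ["qv"]
6. n4.hot = "qvu"  [C.mk ++ "u"]
7. n5.idx = 7  [terminal]
8. n6.off = 26  [terminal]
9. n7.env = -5  [c.off - 31]
10. n7.key = -3  [g.idx + c.off - 36]
11. n8.hot = "xz"  ["xz"]
12. n9.cnt = "zy"  [terminal]
13. n10.cnt = "mk"  [terminal]
14. n11.idx = 25  [terminal]
15. n8.live = "zyw"  [e₀.cnt ++ "w"]
16. n7.wid = true  [D.env > -6]
17. n7.hot = "mm"  ["mm"]
18. n4.live = "qvuk"  [E.hot ++ "k"]
19. n3.wid = 5  [len(E.live) + 1]
20. n0.depth = -5  [c₀.off + C.wid - 1]
21. n0.fin = true  [c₁.off > -4]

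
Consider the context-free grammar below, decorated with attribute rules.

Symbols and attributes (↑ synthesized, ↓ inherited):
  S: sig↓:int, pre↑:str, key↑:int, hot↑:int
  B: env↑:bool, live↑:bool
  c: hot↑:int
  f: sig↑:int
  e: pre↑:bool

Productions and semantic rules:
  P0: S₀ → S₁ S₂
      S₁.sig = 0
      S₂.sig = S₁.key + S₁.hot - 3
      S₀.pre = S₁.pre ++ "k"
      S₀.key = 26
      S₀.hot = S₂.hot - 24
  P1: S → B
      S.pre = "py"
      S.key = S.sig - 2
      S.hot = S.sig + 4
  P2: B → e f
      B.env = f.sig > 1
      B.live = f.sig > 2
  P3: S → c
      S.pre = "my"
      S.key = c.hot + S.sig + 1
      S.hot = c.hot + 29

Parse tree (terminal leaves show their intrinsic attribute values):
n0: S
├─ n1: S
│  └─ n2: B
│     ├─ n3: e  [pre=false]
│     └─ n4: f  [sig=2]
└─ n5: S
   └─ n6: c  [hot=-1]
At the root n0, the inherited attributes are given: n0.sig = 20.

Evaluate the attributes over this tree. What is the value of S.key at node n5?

-1

1. n0.sig = 20  [given at root]
2. n1.sig = 0  [0]
3. n3.pre = false  [terminal]
4. n4.sig = 2  [terminal]
5. n2.env = true  [f.sig > 1]
6. n2.live = false  [f.sig > 2]
7. n1.pre = "py"  ["py"]
8. n1.key = -2  [S.sig - 2]
9. n1.hot = 4  [S.sig + 4]
10. n5.sig = -1  [S₁.key + S₁.hot - 3]
11. n6.hot = -1  [terminal]
12. n5.pre = "my"  ["my"]
13. n5.key = -1  [c.hot + S.sig + 1]
14. n5.hot = 28  [c.hot + 29]
15. n0.pre = "pyk"  [S₁.pre ++ "k"]
16. n0.key = 26  [26]
17. n0.hot = 4  [S₂.hot - 24]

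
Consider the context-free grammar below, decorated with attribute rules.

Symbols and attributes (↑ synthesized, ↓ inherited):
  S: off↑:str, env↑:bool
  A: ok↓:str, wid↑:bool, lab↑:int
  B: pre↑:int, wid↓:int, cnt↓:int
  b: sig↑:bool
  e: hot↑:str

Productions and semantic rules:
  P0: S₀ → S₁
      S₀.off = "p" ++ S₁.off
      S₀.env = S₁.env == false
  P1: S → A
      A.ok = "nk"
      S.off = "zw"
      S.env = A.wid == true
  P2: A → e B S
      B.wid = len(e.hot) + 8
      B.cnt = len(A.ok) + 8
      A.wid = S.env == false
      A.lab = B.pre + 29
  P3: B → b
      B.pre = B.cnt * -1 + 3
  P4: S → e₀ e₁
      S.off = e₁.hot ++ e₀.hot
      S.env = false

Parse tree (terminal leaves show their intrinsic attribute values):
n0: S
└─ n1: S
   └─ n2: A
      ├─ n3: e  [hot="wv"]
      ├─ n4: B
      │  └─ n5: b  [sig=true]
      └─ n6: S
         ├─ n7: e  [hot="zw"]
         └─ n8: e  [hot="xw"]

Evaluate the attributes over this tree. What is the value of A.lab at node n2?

1. n2.ok = "nk"  ["nk"]
2. n3.hot = "wv"  [terminal]
3. n4.wid = 10  [len(e.hot) + 8]
4. n4.cnt = 10  [len(A.ok) + 8]
5. n5.sig = true  [terminal]
6. n4.pre = -7  [B.cnt * -1 + 3]
7. n7.hot = "zw"  [terminal]
8. n8.hot = "xw"  [terminal]
9. n6.off = "xwzw"  [e₁.hot ++ e₀.hot]
10. n6.env = false  [false]
11. n2.wid = true  [S.env == false]
12. n2.lab = 22  [B.pre + 29]
13. n1.off = "zw"  ["zw"]
14. n1.env = true  [A.wid == true]
15. n0.off = "pzw"  ["p" ++ S₁.off]
16. n0.env = false  [S₁.env == false]

22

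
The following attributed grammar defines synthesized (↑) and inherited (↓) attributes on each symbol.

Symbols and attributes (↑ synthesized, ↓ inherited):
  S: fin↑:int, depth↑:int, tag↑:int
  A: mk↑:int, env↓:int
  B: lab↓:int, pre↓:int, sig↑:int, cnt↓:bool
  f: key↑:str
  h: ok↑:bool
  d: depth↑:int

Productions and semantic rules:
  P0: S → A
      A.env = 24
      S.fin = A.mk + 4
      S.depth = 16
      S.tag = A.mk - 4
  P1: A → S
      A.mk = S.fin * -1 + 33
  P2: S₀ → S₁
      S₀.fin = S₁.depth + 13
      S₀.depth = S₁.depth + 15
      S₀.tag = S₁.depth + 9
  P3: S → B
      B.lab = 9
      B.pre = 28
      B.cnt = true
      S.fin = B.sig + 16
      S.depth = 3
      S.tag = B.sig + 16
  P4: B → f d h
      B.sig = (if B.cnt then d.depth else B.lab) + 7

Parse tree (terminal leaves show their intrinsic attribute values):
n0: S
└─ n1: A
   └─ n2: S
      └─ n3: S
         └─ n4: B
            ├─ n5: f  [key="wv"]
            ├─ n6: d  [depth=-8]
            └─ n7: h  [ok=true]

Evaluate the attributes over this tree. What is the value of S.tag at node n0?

13

1. n1.env = 24  [24]
2. n4.lab = 9  [9]
3. n4.pre = 28  [28]
4. n4.cnt = true  [true]
5. n5.key = "wv"  [terminal]
6. n6.depth = -8  [terminal]
7. n7.ok = true  [terminal]
8. n4.sig = -1  [(if B.cnt then d.depth else B.lab) + 7]
9. n3.fin = 15  [B.sig + 16]
10. n3.depth = 3  [3]
11. n3.tag = 15  [B.sig + 16]
12. n2.fin = 16  [S₁.depth + 13]
13. n2.depth = 18  [S₁.depth + 15]
14. n2.tag = 12  [S₁.depth + 9]
15. n1.mk = 17  [S.fin * -1 + 33]
16. n0.fin = 21  [A.mk + 4]
17. n0.depth = 16  [16]
18. n0.tag = 13  [A.mk - 4]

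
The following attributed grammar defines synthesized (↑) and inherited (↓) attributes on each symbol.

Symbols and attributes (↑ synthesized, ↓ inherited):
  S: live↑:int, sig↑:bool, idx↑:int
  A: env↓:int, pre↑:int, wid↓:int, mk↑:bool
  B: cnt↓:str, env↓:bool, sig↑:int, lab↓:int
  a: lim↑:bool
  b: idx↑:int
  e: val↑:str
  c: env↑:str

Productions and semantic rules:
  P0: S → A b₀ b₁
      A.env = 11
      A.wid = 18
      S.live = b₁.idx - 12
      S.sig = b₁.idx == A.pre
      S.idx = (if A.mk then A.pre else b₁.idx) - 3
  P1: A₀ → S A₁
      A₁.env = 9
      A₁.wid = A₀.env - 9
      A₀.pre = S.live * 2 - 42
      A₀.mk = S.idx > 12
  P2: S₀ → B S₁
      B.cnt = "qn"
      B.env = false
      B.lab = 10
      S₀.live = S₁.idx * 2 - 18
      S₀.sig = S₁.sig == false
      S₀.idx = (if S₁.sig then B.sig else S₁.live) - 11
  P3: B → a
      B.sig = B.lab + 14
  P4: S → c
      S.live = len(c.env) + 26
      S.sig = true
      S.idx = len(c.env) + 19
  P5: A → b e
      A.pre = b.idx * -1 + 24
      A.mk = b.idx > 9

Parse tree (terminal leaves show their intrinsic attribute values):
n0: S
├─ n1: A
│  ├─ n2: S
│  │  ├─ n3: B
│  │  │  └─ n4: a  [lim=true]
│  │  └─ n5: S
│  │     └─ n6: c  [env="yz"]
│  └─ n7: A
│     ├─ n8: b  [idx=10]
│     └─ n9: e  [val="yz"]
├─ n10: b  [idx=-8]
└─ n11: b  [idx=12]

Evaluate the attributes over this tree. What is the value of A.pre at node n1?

6

1. n1.env = 11  [11]
2. n1.wid = 18  [18]
3. n3.cnt = "qn"  ["qn"]
4. n3.env = false  [false]
5. n3.lab = 10  [10]
6. n4.lim = true  [terminal]
7. n3.sig = 24  [B.lab + 14]
8. n6.env = "yz"  [terminal]
9. n5.live = 28  [len(c.env) + 26]
10. n5.sig = true  [true]
11. n5.idx = 21  [len(c.env) + 19]
12. n2.live = 24  [S₁.idx * 2 - 18]
13. n2.sig = false  [S₁.sig == false]
14. n2.idx = 13  [(if S₁.sig then B.sig else S₁.live) - 11]
15. n7.env = 9  [9]
16. n7.wid = 2  [A₀.env - 9]
17. n8.idx = 10  [terminal]
18. n9.val = "yz"  [terminal]
19. n7.pre = 14  [b.idx * -1 + 24]
20. n7.mk = true  [b.idx > 9]
21. n1.pre = 6  [S.live * 2 - 42]
22. n1.mk = true  [S.idx > 12]
23. n10.idx = -8  [terminal]
24. n11.idx = 12  [terminal]
25. n0.live = 0  [b₁.idx - 12]
26. n0.sig = false  [b₁.idx == A.pre]
27. n0.idx = 3  [(if A.mk then A.pre else b₁.idx) - 3]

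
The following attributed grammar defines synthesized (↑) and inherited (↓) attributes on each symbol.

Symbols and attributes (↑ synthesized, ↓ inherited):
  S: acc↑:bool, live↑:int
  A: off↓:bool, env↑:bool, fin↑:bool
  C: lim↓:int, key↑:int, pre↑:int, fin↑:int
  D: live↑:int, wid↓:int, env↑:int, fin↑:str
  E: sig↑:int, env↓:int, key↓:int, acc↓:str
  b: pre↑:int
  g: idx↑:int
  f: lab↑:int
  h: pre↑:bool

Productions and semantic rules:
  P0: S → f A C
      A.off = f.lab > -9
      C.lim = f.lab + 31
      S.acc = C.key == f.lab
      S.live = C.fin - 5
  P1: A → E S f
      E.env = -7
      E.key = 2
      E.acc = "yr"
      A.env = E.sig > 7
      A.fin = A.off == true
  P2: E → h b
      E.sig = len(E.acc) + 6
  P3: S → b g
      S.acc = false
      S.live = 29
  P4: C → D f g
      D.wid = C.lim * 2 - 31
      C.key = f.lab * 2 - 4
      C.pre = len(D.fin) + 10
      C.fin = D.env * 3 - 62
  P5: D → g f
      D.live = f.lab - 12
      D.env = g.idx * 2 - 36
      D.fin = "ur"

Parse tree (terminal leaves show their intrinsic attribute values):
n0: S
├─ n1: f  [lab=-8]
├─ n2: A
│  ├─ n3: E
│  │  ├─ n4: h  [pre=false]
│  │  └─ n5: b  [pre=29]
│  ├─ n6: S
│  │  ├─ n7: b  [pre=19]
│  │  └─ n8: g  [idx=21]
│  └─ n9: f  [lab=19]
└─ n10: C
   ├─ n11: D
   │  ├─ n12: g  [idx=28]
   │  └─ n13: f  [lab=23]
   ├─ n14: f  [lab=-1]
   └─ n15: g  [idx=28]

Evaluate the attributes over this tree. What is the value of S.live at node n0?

-7

1. n1.lab = -8  [terminal]
2. n2.off = true  [f.lab > -9]
3. n3.env = -7  [-7]
4. n3.key = 2  [2]
5. n3.acc = "yr"  ["yr"]
6. n4.pre = false  [terminal]
7. n5.pre = 29  [terminal]
8. n3.sig = 8  [len(E.acc) + 6]
9. n7.pre = 19  [terminal]
10. n8.idx = 21  [terminal]
11. n6.acc = false  [false]
12. n6.live = 29  [29]
13. n9.lab = 19  [terminal]
14. n2.env = true  [E.sig > 7]
15. n2.fin = true  [A.off == true]
16. n10.lim = 23  [f.lab + 31]
17. n11.wid = 15  [C.lim * 2 - 31]
18. n12.idx = 28  [terminal]
19. n13.lab = 23  [terminal]
20. n11.live = 11  [f.lab - 12]
21. n11.env = 20  [g.idx * 2 - 36]
22. n11.fin = "ur"  ["ur"]
23. n14.lab = -1  [terminal]
24. n15.idx = 28  [terminal]
25. n10.key = -6  [f.lab * 2 - 4]
26. n10.pre = 12  [len(D.fin) + 10]
27. n10.fin = -2  [D.env * 3 - 62]
28. n0.acc = false  [C.key == f.lab]
29. n0.live = -7  [C.fin - 5]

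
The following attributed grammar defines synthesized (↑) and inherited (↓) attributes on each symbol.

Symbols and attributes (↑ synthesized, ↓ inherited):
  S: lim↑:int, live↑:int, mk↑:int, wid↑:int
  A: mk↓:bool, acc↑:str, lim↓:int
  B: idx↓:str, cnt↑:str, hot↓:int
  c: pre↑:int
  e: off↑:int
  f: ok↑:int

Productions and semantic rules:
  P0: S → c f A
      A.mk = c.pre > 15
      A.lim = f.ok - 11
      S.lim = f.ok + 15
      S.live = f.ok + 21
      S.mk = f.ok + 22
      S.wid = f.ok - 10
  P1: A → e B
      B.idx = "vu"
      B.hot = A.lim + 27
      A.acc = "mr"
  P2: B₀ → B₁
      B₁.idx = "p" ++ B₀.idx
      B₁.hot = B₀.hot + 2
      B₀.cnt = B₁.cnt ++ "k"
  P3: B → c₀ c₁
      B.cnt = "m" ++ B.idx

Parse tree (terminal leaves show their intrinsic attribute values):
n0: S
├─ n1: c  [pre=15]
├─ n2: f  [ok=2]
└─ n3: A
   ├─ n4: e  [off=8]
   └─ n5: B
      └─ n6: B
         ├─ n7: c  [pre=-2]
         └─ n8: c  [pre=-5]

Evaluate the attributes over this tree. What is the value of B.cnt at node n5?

"mpvuk"

1. n1.pre = 15  [terminal]
2. n2.ok = 2  [terminal]
3. n3.mk = false  [c.pre > 15]
4. n3.lim = -9  [f.ok - 11]
5. n4.off = 8  [terminal]
6. n5.idx = "vu"  ["vu"]
7. n5.hot = 18  [A.lim + 27]
8. n6.idx = "pvu"  ["p" ++ B₀.idx]
9. n6.hot = 20  [B₀.hot + 2]
10. n7.pre = -2  [terminal]
11. n8.pre = -5  [terminal]
12. n6.cnt = "mpvu"  ["m" ++ B.idx]
13. n5.cnt = "mpvuk"  [B₁.cnt ++ "k"]
14. n3.acc = "mr"  ["mr"]
15. n0.lim = 17  [f.ok + 15]
16. n0.live = 23  [f.ok + 21]
17. n0.mk = 24  [f.ok + 22]
18. n0.wid = -8  [f.ok - 10]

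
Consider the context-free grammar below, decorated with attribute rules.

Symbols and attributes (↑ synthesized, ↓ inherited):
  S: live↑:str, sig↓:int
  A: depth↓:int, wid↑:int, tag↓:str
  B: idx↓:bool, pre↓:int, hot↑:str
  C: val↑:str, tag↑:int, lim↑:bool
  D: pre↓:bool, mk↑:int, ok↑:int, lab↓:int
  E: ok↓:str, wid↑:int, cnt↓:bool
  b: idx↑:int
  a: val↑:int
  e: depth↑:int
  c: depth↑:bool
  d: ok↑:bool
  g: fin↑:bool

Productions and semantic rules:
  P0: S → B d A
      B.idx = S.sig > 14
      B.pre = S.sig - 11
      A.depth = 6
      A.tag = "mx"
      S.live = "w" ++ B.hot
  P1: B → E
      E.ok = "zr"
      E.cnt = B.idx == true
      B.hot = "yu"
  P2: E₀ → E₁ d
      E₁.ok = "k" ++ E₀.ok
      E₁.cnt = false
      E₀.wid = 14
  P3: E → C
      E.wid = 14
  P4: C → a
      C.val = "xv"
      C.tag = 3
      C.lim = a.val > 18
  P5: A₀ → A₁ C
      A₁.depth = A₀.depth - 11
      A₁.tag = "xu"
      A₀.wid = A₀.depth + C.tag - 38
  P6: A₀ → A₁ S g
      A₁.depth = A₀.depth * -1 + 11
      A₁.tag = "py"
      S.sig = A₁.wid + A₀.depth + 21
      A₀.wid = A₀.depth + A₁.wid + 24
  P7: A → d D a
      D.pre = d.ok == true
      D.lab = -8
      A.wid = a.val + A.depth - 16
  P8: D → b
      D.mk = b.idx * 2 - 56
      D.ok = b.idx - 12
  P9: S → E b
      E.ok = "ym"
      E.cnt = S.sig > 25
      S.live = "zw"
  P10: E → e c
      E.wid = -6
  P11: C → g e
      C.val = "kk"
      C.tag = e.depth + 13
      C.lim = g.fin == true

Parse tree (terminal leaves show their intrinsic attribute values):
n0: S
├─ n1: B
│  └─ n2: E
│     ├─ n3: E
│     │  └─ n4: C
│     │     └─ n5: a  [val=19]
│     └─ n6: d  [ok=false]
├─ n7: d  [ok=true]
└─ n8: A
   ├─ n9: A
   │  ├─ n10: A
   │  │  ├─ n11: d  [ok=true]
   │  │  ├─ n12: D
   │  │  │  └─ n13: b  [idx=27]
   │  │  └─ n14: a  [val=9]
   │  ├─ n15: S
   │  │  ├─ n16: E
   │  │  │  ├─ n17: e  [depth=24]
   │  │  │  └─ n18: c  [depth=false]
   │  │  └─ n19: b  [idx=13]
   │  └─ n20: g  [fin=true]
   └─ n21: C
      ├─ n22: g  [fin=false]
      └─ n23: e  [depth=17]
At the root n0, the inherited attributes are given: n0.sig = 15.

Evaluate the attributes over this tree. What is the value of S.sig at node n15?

25

1. n0.sig = 15  [given at root]
2. n1.idx = true  [S.sig > 14]
3. n1.pre = 4  [S.sig - 11]
4. n2.ok = "zr"  ["zr"]
5. n2.cnt = true  [B.idx == true]
6. n3.ok = "kzr"  ["k" ++ E₀.ok]
7. n3.cnt = false  [false]
8. n5.val = 19  [terminal]
9. n4.val = "xv"  ["xv"]
10. n4.tag = 3  [3]
11. n4.lim = true  [a.val > 18]
12. n3.wid = 14  [14]
13. n6.ok = false  [terminal]
14. n2.wid = 14  [14]
15. n1.hot = "yu"  ["yu"]
16. n7.ok = true  [terminal]
17. n8.depth = 6  [6]
18. n8.tag = "mx"  ["mx"]
19. n9.depth = -5  [A₀.depth - 11]
20. n9.tag = "xu"  ["xu"]
21. n10.depth = 16  [A₀.depth * -1 + 11]
22. n10.tag = "py"  ["py"]
23. n11.ok = true  [terminal]
24. n12.pre = true  [d.ok == true]
25. n12.lab = -8  [-8]
26. n13.idx = 27  [terminal]
27. n12.mk = -2  [b.idx * 2 - 56]
28. n12.ok = 15  [b.idx - 12]
29. n14.val = 9  [terminal]
30. n10.wid = 9  [a.val + A.depth - 16]
31. n15.sig = 25  [A₁.wid + A₀.depth + 21]
32. n16.ok = "ym"  ["ym"]
33. n16.cnt = false  [S.sig > 25]
34. n17.depth = 24  [terminal]
35. n18.depth = false  [terminal]
36. n16.wid = -6  [-6]
37. n19.idx = 13  [terminal]
38. n15.live = "zw"  ["zw"]
39. n20.fin = true  [terminal]
40. n9.wid = 28  [A₀.depth + A₁.wid + 24]
41. n22.fin = false  [terminal]
42. n23.depth = 17  [terminal]
43. n21.val = "kk"  ["kk"]
44. n21.tag = 30  [e.depth + 13]
45. n21.lim = false  [g.fin == true]
46. n8.wid = -2  [A₀.depth + C.tag - 38]
47. n0.live = "wyu"  ["w" ++ B.hot]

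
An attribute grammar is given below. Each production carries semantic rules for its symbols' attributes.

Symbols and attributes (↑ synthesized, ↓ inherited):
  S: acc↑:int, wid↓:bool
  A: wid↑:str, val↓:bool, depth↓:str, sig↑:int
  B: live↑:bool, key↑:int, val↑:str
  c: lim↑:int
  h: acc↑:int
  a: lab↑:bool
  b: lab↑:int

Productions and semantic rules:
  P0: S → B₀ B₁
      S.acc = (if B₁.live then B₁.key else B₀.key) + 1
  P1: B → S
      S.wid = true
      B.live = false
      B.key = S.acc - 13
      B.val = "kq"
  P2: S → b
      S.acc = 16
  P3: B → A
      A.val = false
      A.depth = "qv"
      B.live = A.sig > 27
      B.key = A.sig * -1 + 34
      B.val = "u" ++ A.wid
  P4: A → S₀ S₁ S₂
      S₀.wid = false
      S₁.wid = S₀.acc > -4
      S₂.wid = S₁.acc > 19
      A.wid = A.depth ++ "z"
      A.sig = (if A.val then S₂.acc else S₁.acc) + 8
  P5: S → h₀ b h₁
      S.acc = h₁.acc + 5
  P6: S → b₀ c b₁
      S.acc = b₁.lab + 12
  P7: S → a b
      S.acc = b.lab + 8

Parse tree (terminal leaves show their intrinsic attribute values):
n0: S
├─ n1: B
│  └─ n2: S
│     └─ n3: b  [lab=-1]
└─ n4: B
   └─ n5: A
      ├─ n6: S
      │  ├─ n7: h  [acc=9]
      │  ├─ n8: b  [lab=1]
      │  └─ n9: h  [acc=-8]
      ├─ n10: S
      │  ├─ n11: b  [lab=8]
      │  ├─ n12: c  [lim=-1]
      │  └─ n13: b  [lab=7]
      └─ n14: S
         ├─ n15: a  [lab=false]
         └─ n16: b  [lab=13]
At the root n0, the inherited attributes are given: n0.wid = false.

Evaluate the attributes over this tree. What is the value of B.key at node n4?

1. n0.wid = false  [given at root]
2. n2.wid = true  [true]
3. n3.lab = -1  [terminal]
4. n2.acc = 16  [16]
5. n1.live = false  [false]
6. n1.key = 3  [S.acc - 13]
7. n1.val = "kq"  ["kq"]
8. n5.val = false  [false]
9. n5.depth = "qv"  ["qv"]
10. n6.wid = false  [false]
11. n7.acc = 9  [terminal]
12. n8.lab = 1  [terminal]
13. n9.acc = -8  [terminal]
14. n6.acc = -3  [h₁.acc + 5]
15. n10.wid = true  [S₀.acc > -4]
16. n11.lab = 8  [terminal]
17. n12.lim = -1  [terminal]
18. n13.lab = 7  [terminal]
19. n10.acc = 19  [b₁.lab + 12]
20. n14.wid = false  [S₁.acc > 19]
21. n15.lab = false  [terminal]
22. n16.lab = 13  [terminal]
23. n14.acc = 21  [b.lab + 8]
24. n5.wid = "qvz"  [A.depth ++ "z"]
25. n5.sig = 27  [(if A.val then S₂.acc else S₁.acc) + 8]
26. n4.live = false  [A.sig > 27]
27. n4.key = 7  [A.sig * -1 + 34]
28. n4.val = "uqvz"  ["u" ++ A.wid]
29. n0.acc = 4  [(if B₁.live then B₁.key else B₀.key) + 1]

7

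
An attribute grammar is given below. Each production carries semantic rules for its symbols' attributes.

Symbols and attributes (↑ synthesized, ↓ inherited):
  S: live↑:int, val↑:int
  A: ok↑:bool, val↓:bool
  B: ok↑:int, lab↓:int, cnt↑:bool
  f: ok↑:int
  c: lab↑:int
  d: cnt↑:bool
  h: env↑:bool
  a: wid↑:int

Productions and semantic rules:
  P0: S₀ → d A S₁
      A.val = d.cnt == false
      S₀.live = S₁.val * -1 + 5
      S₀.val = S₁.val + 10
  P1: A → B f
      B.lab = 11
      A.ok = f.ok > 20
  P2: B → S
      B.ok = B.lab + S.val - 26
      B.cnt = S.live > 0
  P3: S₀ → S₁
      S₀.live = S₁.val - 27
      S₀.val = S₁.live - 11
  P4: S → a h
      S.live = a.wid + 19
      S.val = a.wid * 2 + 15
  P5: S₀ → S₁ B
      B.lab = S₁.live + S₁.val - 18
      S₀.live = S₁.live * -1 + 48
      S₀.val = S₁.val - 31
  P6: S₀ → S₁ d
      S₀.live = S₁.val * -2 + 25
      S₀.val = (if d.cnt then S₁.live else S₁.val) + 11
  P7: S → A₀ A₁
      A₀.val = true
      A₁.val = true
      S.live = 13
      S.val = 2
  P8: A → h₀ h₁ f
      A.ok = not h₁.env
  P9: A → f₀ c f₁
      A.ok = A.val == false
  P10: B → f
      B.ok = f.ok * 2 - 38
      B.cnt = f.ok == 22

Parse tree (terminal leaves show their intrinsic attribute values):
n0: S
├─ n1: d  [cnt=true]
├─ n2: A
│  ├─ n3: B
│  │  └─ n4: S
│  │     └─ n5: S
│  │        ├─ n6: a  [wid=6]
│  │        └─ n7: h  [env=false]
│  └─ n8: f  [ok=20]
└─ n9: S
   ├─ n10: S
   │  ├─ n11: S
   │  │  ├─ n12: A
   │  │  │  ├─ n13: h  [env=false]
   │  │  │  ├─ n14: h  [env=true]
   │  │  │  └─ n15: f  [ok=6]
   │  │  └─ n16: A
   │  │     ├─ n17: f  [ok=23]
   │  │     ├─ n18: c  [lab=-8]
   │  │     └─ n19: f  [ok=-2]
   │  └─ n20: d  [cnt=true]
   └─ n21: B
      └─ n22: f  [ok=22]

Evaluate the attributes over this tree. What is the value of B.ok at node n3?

1. n1.cnt = true  [terminal]
2. n2.val = false  [d.cnt == false]
3. n3.lab = 11  [11]
4. n6.wid = 6  [terminal]
5. n7.env = false  [terminal]
6. n5.live = 25  [a.wid + 19]
7. n5.val = 27  [a.wid * 2 + 15]
8. n4.live = 0  [S₁.val - 27]
9. n4.val = 14  [S₁.live - 11]
10. n3.ok = -1  [B.lab + S.val - 26]
11. n3.cnt = false  [S.live > 0]
12. n8.ok = 20  [terminal]
13. n2.ok = false  [f.ok > 20]
14. n12.val = true  [true]
15. n13.env = false  [terminal]
16. n14.env = true  [terminal]
17. n15.ok = 6  [terminal]
18. n12.ok = false  [not h₁.env]
19. n16.val = true  [true]
20. n17.ok = 23  [terminal]
21. n18.lab = -8  [terminal]
22. n19.ok = -2  [terminal]
23. n16.ok = false  [A.val == false]
24. n11.live = 13  [13]
25. n11.val = 2  [2]
26. n20.cnt = true  [terminal]
27. n10.live = 21  [S₁.val * -2 + 25]
28. n10.val = 24  [(if d.cnt then S₁.live else S₁.val) + 11]
29. n21.lab = 27  [S₁.live + S₁.val - 18]
30. n22.ok = 22  [terminal]
31. n21.ok = 6  [f.ok * 2 - 38]
32. n21.cnt = true  [f.ok == 22]
33. n9.live = 27  [S₁.live * -1 + 48]
34. n9.val = -7  [S₁.val - 31]
35. n0.live = 12  [S₁.val * -1 + 5]
36. n0.val = 3  [S₁.val + 10]

-1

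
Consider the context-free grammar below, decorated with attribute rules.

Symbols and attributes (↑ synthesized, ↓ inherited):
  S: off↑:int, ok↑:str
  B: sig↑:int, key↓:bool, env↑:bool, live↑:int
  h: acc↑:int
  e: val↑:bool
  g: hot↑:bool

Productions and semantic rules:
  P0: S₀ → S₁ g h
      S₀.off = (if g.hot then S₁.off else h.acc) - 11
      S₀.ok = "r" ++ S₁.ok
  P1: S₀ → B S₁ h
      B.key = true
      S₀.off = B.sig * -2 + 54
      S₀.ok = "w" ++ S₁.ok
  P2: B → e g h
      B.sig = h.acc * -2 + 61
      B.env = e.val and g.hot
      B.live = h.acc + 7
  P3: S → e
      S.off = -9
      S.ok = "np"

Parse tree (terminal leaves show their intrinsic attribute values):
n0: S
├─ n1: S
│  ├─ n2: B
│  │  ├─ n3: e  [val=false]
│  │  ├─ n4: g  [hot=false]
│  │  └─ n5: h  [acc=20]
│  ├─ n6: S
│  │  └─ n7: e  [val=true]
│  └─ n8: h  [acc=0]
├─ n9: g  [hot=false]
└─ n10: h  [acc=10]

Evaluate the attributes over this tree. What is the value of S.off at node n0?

1. n2.key = true  [true]
2. n3.val = false  [terminal]
3. n4.hot = false  [terminal]
4. n5.acc = 20  [terminal]
5. n2.sig = 21  [h.acc * -2 + 61]
6. n2.env = false  [e.val and g.hot]
7. n2.live = 27  [h.acc + 7]
8. n7.val = true  [terminal]
9. n6.off = -9  [-9]
10. n6.ok = "np"  ["np"]
11. n8.acc = 0  [terminal]
12. n1.off = 12  [B.sig * -2 + 54]
13. n1.ok = "wnp"  ["w" ++ S₁.ok]
14. n9.hot = false  [terminal]
15. n10.acc = 10  [terminal]
16. n0.off = -1  [(if g.hot then S₁.off else h.acc) - 11]
17. n0.ok = "rwnp"  ["r" ++ S₁.ok]

-1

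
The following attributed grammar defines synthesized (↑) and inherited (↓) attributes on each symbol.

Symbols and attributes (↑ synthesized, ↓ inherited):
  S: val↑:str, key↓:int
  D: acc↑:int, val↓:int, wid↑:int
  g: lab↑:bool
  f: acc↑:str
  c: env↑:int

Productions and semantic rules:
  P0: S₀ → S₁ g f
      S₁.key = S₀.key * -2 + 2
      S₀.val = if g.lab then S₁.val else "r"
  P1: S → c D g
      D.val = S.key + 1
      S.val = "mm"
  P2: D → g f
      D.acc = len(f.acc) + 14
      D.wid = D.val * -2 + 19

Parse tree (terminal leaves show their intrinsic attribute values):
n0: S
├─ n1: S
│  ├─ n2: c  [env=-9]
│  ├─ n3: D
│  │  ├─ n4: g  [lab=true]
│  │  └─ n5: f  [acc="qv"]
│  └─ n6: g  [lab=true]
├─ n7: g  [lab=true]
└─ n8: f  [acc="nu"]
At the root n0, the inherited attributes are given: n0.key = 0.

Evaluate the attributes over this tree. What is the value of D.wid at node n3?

1. n0.key = 0  [given at root]
2. n1.key = 2  [S₀.key * -2 + 2]
3. n2.env = -9  [terminal]
4. n3.val = 3  [S.key + 1]
5. n4.lab = true  [terminal]
6. n5.acc = "qv"  [terminal]
7. n3.acc = 16  [len(f.acc) + 14]
8. n3.wid = 13  [D.val * -2 + 19]
9. n6.lab = true  [terminal]
10. n1.val = "mm"  ["mm"]
11. n7.lab = true  [terminal]
12. n8.acc = "nu"  [terminal]
13. n0.val = "mm"  [if g.lab then S₁.val else "r"]

13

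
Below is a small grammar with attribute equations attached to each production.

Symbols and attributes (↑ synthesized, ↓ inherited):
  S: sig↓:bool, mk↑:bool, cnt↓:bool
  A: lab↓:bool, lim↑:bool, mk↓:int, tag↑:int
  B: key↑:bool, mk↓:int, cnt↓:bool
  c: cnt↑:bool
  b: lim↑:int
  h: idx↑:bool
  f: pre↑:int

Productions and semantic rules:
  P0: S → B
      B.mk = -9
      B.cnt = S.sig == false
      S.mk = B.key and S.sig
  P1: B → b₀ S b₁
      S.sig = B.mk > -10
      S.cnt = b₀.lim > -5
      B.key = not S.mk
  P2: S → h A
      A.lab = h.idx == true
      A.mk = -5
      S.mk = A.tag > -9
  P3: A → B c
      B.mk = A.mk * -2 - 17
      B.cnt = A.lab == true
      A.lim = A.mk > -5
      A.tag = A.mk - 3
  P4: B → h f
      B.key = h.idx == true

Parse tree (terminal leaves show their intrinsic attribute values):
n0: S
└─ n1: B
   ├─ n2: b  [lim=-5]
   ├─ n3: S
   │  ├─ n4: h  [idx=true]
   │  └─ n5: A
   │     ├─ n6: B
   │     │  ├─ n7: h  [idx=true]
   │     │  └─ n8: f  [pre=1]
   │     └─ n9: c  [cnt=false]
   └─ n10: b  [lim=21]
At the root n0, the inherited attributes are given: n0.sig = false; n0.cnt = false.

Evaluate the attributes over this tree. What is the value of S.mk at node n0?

1. n0.sig = false  [given at root]
2. n0.cnt = false  [given at root]
3. n1.mk = -9  [-9]
4. n1.cnt = true  [S.sig == false]
5. n2.lim = -5  [terminal]
6. n3.sig = true  [B.mk > -10]
7. n3.cnt = false  [b₀.lim > -5]
8. n4.idx = true  [terminal]
9. n5.lab = true  [h.idx == true]
10. n5.mk = -5  [-5]
11. n6.mk = -7  [A.mk * -2 - 17]
12. n6.cnt = true  [A.lab == true]
13. n7.idx = true  [terminal]
14. n8.pre = 1  [terminal]
15. n6.key = true  [h.idx == true]
16. n9.cnt = false  [terminal]
17. n5.lim = false  [A.mk > -5]
18. n5.tag = -8  [A.mk - 3]
19. n3.mk = true  [A.tag > -9]
20. n10.lim = 21  [terminal]
21. n1.key = false  [not S.mk]
22. n0.mk = false  [B.key and S.sig]

false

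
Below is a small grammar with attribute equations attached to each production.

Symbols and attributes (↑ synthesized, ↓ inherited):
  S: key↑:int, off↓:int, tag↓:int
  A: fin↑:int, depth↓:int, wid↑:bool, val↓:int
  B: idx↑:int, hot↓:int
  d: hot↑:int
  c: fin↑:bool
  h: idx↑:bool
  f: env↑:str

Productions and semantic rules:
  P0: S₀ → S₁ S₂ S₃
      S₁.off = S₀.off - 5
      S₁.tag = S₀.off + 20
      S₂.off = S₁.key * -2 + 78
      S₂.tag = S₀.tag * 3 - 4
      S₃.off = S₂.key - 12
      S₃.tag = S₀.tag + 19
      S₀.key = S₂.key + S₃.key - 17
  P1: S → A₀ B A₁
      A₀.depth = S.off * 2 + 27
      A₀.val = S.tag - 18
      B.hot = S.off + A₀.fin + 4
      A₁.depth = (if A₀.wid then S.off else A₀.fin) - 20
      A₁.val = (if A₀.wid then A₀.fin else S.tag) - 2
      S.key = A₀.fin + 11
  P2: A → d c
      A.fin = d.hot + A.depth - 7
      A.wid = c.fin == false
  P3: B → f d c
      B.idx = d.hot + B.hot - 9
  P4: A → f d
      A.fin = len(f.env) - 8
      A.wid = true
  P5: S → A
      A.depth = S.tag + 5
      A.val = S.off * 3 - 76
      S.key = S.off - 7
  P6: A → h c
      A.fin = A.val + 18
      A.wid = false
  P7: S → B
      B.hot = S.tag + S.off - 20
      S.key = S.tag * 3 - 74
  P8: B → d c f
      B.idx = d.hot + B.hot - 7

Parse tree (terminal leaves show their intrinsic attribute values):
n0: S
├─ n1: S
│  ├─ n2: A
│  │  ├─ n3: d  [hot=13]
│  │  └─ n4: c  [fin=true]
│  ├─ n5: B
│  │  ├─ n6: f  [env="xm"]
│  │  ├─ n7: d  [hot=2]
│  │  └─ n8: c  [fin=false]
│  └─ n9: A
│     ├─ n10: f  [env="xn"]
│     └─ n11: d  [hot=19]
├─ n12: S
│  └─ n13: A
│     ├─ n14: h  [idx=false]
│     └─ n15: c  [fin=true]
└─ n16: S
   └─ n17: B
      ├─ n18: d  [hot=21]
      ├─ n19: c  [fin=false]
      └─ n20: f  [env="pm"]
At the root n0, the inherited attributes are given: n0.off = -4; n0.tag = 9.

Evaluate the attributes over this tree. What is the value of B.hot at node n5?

1. n0.off = -4  [given at root]
2. n0.tag = 9  [given at root]
3. n1.off = -9  [S₀.off - 5]
4. n1.tag = 16  [S₀.off + 20]
5. n2.depth = 9  [S.off * 2 + 27]
6. n2.val = -2  [S.tag - 18]
7. n3.hot = 13  [terminal]
8. n4.fin = true  [terminal]
9. n2.fin = 15  [d.hot + A.depth - 7]
10. n2.wid = false  [c.fin == false]
11. n5.hot = 10  [S.off + A₀.fin + 4]
12. n6.env = "xm"  [terminal]
13. n7.hot = 2  [terminal]
14. n8.fin = false  [terminal]
15. n5.idx = 3  [d.hot + B.hot - 9]
16. n9.depth = -5  [(if A₀.wid then S.off else A₀.fin) - 20]
17. n9.val = 14  [(if A₀.wid then A₀.fin else S.tag) - 2]
18. n10.env = "xn"  [terminal]
19. n11.hot = 19  [terminal]
20. n9.fin = -6  [len(f.env) - 8]
21. n9.wid = true  [true]
22. n1.key = 26  [A₀.fin + 11]
23. n12.off = 26  [S₁.key * -2 + 78]
24. n12.tag = 23  [S₀.tag * 3 - 4]
25. n13.depth = 28  [S.tag + 5]
26. n13.val = 2  [S.off * 3 - 76]
27. n14.idx = false  [terminal]
28. n15.fin = true  [terminal]
29. n13.fin = 20  [A.val + 18]
30. n13.wid = false  [false]
31. n12.key = 19  [S.off - 7]
32. n16.off = 7  [S₂.key - 12]
33. n16.tag = 28  [S₀.tag + 19]
34. n17.hot = 15  [S.tag + S.off - 20]
35. n18.hot = 21  [terminal]
36. n19.fin = false  [terminal]
37. n20.env = "pm"  [terminal]
38. n17.idx = 29  [d.hot + B.hot - 7]
39. n16.key = 10  [S.tag * 3 - 74]
40. n0.key = 12  [S₂.key + S₃.key - 17]

10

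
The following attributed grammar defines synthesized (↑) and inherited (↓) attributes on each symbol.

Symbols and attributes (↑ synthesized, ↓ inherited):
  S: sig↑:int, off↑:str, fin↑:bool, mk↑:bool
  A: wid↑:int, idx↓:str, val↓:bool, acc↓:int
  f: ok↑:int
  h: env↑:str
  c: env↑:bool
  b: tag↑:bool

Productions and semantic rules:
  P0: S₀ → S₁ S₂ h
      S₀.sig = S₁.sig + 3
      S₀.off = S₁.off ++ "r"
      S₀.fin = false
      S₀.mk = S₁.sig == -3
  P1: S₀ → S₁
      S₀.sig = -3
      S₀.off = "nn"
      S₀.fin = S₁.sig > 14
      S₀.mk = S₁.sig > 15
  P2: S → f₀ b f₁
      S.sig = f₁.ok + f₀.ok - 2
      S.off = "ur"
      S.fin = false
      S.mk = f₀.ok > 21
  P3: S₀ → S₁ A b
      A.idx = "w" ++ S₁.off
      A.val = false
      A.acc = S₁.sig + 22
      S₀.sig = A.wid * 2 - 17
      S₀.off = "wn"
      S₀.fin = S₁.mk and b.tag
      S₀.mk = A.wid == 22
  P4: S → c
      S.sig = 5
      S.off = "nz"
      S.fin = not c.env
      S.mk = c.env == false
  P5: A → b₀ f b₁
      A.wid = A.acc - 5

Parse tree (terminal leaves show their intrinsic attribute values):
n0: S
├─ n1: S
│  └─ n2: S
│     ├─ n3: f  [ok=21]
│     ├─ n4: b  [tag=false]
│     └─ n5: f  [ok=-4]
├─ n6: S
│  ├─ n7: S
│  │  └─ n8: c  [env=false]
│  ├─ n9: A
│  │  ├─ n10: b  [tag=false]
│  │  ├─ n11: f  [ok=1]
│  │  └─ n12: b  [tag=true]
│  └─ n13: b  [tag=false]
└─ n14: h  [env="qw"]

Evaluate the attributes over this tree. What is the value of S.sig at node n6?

27

1. n3.ok = 21  [terminal]
2. n4.tag = false  [terminal]
3. n5.ok = -4  [terminal]
4. n2.sig = 15  [f₁.ok + f₀.ok - 2]
5. n2.off = "ur"  ["ur"]
6. n2.fin = false  [false]
7. n2.mk = false  [f₀.ok > 21]
8. n1.sig = -3  [-3]
9. n1.off = "nn"  ["nn"]
10. n1.fin = true  [S₁.sig > 14]
11. n1.mk = false  [S₁.sig > 15]
12. n8.env = false  [terminal]
13. n7.sig = 5  [5]
14. n7.off = "nz"  ["nz"]
15. n7.fin = true  [not c.env]
16. n7.mk = true  [c.env == false]
17. n9.idx = "wnz"  ["w" ++ S₁.off]
18. n9.val = false  [false]
19. n9.acc = 27  [S₁.sig + 22]
20. n10.tag = false  [terminal]
21. n11.ok = 1  [terminal]
22. n12.tag = true  [terminal]
23. n9.wid = 22  [A.acc - 5]
24. n13.tag = false  [terminal]
25. n6.sig = 27  [A.wid * 2 - 17]
26. n6.off = "wn"  ["wn"]
27. n6.fin = false  [S₁.mk and b.tag]
28. n6.mk = true  [A.wid == 22]
29. n14.env = "qw"  [terminal]
30. n0.sig = 0  [S₁.sig + 3]
31. n0.off = "nnr"  [S₁.off ++ "r"]
32. n0.fin = false  [false]
33. n0.mk = true  [S₁.sig == -3]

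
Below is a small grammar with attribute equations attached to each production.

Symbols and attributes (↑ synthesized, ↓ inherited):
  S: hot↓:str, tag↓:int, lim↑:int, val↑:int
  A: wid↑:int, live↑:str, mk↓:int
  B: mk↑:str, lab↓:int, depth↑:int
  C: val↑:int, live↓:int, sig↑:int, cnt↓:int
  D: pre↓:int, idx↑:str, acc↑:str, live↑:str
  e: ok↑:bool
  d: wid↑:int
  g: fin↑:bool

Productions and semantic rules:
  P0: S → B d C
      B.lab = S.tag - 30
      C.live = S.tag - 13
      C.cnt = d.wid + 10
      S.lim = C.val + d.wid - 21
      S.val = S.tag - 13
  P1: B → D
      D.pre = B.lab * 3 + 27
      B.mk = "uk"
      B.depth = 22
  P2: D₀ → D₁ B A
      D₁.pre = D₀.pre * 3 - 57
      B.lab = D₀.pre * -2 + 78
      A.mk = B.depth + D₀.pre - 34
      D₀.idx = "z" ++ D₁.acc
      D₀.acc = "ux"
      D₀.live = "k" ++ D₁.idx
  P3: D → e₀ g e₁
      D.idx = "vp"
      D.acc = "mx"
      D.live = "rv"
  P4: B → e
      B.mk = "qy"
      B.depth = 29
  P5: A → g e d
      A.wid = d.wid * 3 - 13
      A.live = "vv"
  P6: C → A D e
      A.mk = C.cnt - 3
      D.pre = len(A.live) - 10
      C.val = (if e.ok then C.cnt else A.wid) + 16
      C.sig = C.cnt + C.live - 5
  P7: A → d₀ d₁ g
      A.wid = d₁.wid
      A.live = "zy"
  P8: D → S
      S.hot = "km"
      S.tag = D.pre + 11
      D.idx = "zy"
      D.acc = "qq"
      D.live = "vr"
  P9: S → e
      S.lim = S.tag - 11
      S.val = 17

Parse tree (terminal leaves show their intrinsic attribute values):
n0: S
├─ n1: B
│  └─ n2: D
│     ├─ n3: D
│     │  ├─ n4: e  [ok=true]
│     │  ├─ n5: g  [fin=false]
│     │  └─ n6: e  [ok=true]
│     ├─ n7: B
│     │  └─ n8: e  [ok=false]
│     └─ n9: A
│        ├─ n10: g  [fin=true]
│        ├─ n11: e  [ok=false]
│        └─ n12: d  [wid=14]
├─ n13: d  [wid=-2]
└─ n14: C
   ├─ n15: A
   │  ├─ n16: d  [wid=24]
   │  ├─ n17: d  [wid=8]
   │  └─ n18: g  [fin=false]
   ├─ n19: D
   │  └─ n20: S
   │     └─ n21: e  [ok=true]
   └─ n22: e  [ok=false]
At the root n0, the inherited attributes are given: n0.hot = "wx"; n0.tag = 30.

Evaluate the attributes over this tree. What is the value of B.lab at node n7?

24

1. n0.hot = "wx"  [given at root]
2. n0.tag = 30  [given at root]
3. n1.lab = 0  [S.tag - 30]
4. n2.pre = 27  [B.lab * 3 + 27]
5. n3.pre = 24  [D₀.pre * 3 - 57]
6. n4.ok = true  [terminal]
7. n5.fin = false  [terminal]
8. n6.ok = true  [terminal]
9. n3.idx = "vp"  ["vp"]
10. n3.acc = "mx"  ["mx"]
11. n3.live = "rv"  ["rv"]
12. n7.lab = 24  [D₀.pre * -2 + 78]
13. n8.ok = false  [terminal]
14. n7.mk = "qy"  ["qy"]
15. n7.depth = 29  [29]
16. n9.mk = 22  [B.depth + D₀.pre - 34]
17. n10.fin = true  [terminal]
18. n11.ok = false  [terminal]
19. n12.wid = 14  [terminal]
20. n9.wid = 29  [d.wid * 3 - 13]
21. n9.live = "vv"  ["vv"]
22. n2.idx = "zmx"  ["z" ++ D₁.acc]
23. n2.acc = "ux"  ["ux"]
24. n2.live = "kvp"  ["k" ++ D₁.idx]
25. n1.mk = "uk"  ["uk"]
26. n1.depth = 22  [22]
27. n13.wid = -2  [terminal]
28. n14.live = 17  [S.tag - 13]
29. n14.cnt = 8  [d.wid + 10]
30. n15.mk = 5  [C.cnt - 3]
31. n16.wid = 24  [terminal]
32. n17.wid = 8  [terminal]
33. n18.fin = false  [terminal]
34. n15.wid = 8  [d₁.wid]
35. n15.live = "zy"  ["zy"]
36. n19.pre = -8  [len(A.live) - 10]
37. n20.hot = "km"  ["km"]
38. n20.tag = 3  [D.pre + 11]
39. n21.ok = true  [terminal]
40. n20.lim = -8  [S.tag - 11]
41. n20.val = 17  [17]
42. n19.idx = "zy"  ["zy"]
43. n19.acc = "qq"  ["qq"]
44. n19.live = "vr"  ["vr"]
45. n22.ok = false  [terminal]
46. n14.val = 24  [(if e.ok then C.cnt else A.wid) + 16]
47. n14.sig = 20  [C.cnt + C.live - 5]
48. n0.lim = 1  [C.val + d.wid - 21]
49. n0.val = 17  [S.tag - 13]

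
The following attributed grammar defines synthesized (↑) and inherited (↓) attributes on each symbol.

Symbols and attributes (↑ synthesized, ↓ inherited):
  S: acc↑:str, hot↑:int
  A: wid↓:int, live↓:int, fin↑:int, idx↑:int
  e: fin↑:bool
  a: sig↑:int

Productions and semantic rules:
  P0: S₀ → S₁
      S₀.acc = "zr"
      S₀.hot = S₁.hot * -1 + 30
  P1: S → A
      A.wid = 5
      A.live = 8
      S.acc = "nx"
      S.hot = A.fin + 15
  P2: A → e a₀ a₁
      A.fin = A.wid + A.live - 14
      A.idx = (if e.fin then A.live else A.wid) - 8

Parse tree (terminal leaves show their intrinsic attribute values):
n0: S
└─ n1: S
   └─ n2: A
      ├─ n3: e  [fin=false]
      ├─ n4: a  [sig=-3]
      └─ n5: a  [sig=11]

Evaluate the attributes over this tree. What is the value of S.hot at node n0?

1. n2.wid = 5  [5]
2. n2.live = 8  [8]
3. n3.fin = false  [terminal]
4. n4.sig = -3  [terminal]
5. n5.sig = 11  [terminal]
6. n2.fin = -1  [A.wid + A.live - 14]
7. n2.idx = -3  [(if e.fin then A.live else A.wid) - 8]
8. n1.acc = "nx"  ["nx"]
9. n1.hot = 14  [A.fin + 15]
10. n0.acc = "zr"  ["zr"]
11. n0.hot = 16  [S₁.hot * -1 + 30]

16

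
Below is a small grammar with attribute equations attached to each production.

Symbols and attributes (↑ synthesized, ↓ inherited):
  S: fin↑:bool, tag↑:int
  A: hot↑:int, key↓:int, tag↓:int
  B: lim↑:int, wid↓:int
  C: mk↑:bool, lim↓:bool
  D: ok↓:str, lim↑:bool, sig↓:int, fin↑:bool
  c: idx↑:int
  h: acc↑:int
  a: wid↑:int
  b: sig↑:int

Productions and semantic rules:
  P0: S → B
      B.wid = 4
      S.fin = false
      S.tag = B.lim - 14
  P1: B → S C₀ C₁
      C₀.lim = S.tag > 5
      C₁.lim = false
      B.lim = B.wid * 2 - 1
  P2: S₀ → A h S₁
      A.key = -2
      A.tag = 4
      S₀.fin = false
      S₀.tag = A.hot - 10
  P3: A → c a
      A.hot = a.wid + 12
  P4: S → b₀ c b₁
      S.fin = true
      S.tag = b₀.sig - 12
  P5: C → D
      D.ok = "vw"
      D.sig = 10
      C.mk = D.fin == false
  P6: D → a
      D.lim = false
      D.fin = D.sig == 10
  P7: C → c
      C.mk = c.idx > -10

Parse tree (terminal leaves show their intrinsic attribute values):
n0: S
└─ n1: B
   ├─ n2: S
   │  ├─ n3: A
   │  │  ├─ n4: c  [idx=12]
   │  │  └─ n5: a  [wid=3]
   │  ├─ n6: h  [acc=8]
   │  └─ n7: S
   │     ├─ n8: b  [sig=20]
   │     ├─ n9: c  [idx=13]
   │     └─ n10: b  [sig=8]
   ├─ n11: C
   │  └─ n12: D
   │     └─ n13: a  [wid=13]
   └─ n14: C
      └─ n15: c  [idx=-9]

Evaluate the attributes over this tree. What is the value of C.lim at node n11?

1. n1.wid = 4  [4]
2. n3.key = -2  [-2]
3. n3.tag = 4  [4]
4. n4.idx = 12  [terminal]
5. n5.wid = 3  [terminal]
6. n3.hot = 15  [a.wid + 12]
7. n6.acc = 8  [terminal]
8. n8.sig = 20  [terminal]
9. n9.idx = 13  [terminal]
10. n10.sig = 8  [terminal]
11. n7.fin = true  [true]
12. n7.tag = 8  [b₀.sig - 12]
13. n2.fin = false  [false]
14. n2.tag = 5  [A.hot - 10]
15. n11.lim = false  [S.tag > 5]
16. n12.ok = "vw"  ["vw"]
17. n12.sig = 10  [10]
18. n13.wid = 13  [terminal]
19. n12.lim = false  [false]
20. n12.fin = true  [D.sig == 10]
21. n11.mk = false  [D.fin == false]
22. n14.lim = false  [false]
23. n15.idx = -9  [terminal]
24. n14.mk = true  [c.idx > -10]
25. n1.lim = 7  [B.wid * 2 - 1]
26. n0.fin = false  [false]
27. n0.tag = -7  [B.lim - 14]

false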